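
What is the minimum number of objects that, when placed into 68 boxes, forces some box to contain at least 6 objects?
n = (6 − 1)·68 + 1 = 341

By the generalised pigeonhole principle, to guarantee some box contains ≥ r objects we need more than (r − 1) · k objects total. Threshold: n = (r − 1) · k + 1. With r = 6 and k = 68: n = 5 · 68 + 1 = 340 + 1 = 341. For n = 340 = 5 · 68, we can put exactly 5 objects in every box, avoiding 6 in any single one — so 341 is tight.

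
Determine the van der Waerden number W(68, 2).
W(68, 2) = 68 + 1 = 69

A 2-term AP is any pair of integers, so a monochromatic 2-AP exists iff some colour is used at least twice. With 68 colours, the colouring i ↦ i on {1, ..., 68} uses each colour once, avoiding any monochromatic pair, so W(68, 2) > 68. For {1, ..., 69}, pigeonhole forces two integers of the same colour, which form a monochromatic 2-AP. Hence W(68, 2) = 69.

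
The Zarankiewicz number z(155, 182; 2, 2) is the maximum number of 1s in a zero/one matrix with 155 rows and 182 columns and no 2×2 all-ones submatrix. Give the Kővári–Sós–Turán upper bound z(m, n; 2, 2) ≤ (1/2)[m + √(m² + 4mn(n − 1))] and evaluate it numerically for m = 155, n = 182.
z(155, 182; 2, 2) ≤ (1/2)[155 + √(155² + 4·155·182·181)] = (1/2)[155 + √20448065] = 2338.4768

Kővári–Sós–Turán: let r_1, ..., r_155 be the row sums and z = Σ r_i the total number of 1s. Each pair of columns can share at most one row with both entries 1 (else a 2×2 all-ones block appears), so Σ_i C(r_i, 2) ≤ C(182, 2) = 16471. By convexity Σ_i C(r_i, 2) ≥ 155·C(z/155, 2) = z(z − 155)/(2·155), giving z² − 155z − 155·182·181 ≤ 0 and hence z ≤ (1/2)[155 + √(24025 + 4·5106010)] = (1/2)[155 + √20448065] ≈ (1/2)(155 + 4521.9537) = 2338.4768.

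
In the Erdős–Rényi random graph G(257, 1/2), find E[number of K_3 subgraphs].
E[# K_3] = C(257, 3) · (1/2)^C(3, 2) = 2796160 / 2^3 = 349520

For each 3-subset S of vertices (there are C(257, 3) = 2796160 such S), let X_S = 1 if S induces a K_3 (all C(3, 2) = 3 edges present). Then P(X_S = 1) = (1/2)^3 = 1/8. By linearity of expectation, E[# K_3] = C(257, 3) · (1/2)^3 = 2796160 / 8 = 349520.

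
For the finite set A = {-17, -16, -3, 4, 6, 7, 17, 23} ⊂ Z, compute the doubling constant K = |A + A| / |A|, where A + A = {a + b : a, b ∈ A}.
K = |A + A| / |A| = 33/8

Enumerate A + A = {a + b : a, b ∈ A}. With |A| = 8, there are |A|^2 = 64 ordered sum pairs; collecting distinct values, A + A = {-34, -33, -32, -20, -19, -13, -12, -11, -10, -9, -6, 0, 1, 3, 4, 6, 7, 8, 10, 11, 12, 13, 14, 20, 21, 23, 24, 27, 29, 30, 34, 40, 46}, so |A + A| = 33. Thus K = 33/8. For comparison, the minimum possible |A + A| over all 8-element sets is 2·8 − 1 = 15 (so min K = 15/8), attained only by arithmetic progressions.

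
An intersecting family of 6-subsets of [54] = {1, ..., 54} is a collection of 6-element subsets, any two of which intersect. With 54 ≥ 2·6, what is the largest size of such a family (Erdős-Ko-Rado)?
max |F| = C(53, 5) = 2869685

Erdős-Ko-Rado (1961): when n ≥ 2k, max |F| = C(n−1, k−1). The bound is attained by the star {A : i ∈ A} for any fixed i ∈ [n]. Here C(54−1, 6−1) = C(53, 5) = 2869685.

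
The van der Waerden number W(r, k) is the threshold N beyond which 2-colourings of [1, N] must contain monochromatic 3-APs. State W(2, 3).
W(2, 3) = 9

Lower bound: the 2-colouring RRBBRRBB of {1, ..., 8} (R at positions {1, 2, 5, 6}, B at {3, 4, 7, 8}) contains no monochromatic 3-term AP, so W(2, 3) > 8. Upper bound: a case analysis on any 2-colouring of {1, ..., 9} forces such an AP. Hence W(2, 3) = 9.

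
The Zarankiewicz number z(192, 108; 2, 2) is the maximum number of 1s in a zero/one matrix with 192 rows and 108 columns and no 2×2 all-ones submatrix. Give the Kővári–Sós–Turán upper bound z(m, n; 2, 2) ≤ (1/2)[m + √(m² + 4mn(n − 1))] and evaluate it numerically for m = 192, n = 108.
z(192, 108; 2, 2) ≤ (1/2)[192 + √(192² + 4·192·108·107)] = (1/2)[192 + √8911872] = 1588.6379

Kővári–Sós–Turán: let r_1, ..., r_192 be the row sums and z = Σ r_i the total number of 1s. Each pair of columns can share at most one row with both entries 1 (else a 2×2 all-ones block appears), so Σ_i C(r_i, 2) ≤ C(108, 2) = 5778. By convexity Σ_i C(r_i, 2) ≥ 192·C(z/192, 2) = z(z − 192)/(2·192), giving z² − 192z − 192·108·107 ≤ 0 and hence z ≤ (1/2)[192 + √(36864 + 4·2218752)] = (1/2)[192 + √8911872] ≈ (1/2)(192 + 2985.2759) = 1588.6379.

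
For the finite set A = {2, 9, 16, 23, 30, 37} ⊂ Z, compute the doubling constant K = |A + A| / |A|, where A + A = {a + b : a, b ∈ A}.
K = |A + A| / |A| = 11/6

Enumerate A + A = {a + b : a, b ∈ A}. With |A| = 6, there are |A|^2 = 36 ordered sum pairs; collecting distinct values, A + A = {4, 11, 18, 25, 32, 39, 46, 53, 60, 67, 74}, so |A + A| = 11. Thus K = 11/6. Here |A + A| = 2|A| − 1 = 11, the minimum possible — so K = 11/6 is minimal, which holds iff A is an arithmetic progression.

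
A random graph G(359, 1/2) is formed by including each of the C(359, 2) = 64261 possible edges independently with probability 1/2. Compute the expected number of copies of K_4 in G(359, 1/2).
E[# K_4] = C(359, 4) · (1/2)^C(4, 2) = 680588251 / 2^6 = 10634191.421875

For each 4-subset S of vertices (there are C(359, 4) = 680588251 such S), let X_S = 1 if S induces a K_4 (all C(4, 2) = 6 edges present). Then P(X_S = 1) = (1/2)^6 = 1/64. By linearity of expectation, E[# K_4] = C(359, 4) · (1/2)^6 = 680588251 / 64 = 10634191.421875.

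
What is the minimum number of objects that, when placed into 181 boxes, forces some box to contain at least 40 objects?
n = (40 − 1)·181 + 1 = 7060

By the generalised pigeonhole principle, to guarantee some box contains ≥ r objects we need more than (r − 1) · k objects total. Threshold: n = (r − 1) · k + 1. With r = 40 and k = 181: n = 39 · 181 + 1 = 7059 + 1 = 7060. For n = 7059 = 39 · 181, we can put exactly 39 objects in every box, avoiding 40 in any single one — so 7060 is tight.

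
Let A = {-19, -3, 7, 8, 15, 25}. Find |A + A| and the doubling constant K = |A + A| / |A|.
K = |A + A| / |A| = 20/6 = 10/3

Enumerate A + A = {a + b : a, b ∈ A}. With |A| = 6, there are |A|^2 = 36 ordered sum pairs; collecting distinct values, A + A = {-38, -22, -12, -11, -6, -4, 4, 5, 6, 12, 14, 15, 16, 22, 23, 30, 32, 33, 40, 50}, so |A + A| = 20. Thus K = 20/6 = 10/3. For comparison, the minimum possible |A + A| over all 6-element sets is 2·6 − 1 = 11 (so min K = 11/6), attained only by arithmetic progressions.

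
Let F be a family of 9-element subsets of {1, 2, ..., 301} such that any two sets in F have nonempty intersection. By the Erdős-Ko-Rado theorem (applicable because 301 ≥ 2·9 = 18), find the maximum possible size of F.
max |F| = C(300, 8) = 1481062243936275

The Erdős-Ko-Rado theorem states: for n ≥ 2k, an intersecting family of k-subsets of an n-element set has size at most C(n − 1, k − 1), with equality for 'star' families {A ⊆ [n] : |A| = k, i ∈ A} (fix an element i). For n = 301, k = 9: C(300, 8) = 1481062243936275.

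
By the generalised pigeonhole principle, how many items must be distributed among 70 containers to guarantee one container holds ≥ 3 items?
n = (3 − 1)·70 + 1 = 141

By the generalised pigeonhole principle, to guarantee some box contains ≥ r objects we need more than (r − 1) · k objects total. Threshold: n = (r − 1) · k + 1. With r = 3 and k = 70: n = 2 · 70 + 1 = 140 + 1 = 141. For n = 140 = 2 · 70, we can put exactly 2 objects in every box, avoiding 3 in any single one — so 141 is tight.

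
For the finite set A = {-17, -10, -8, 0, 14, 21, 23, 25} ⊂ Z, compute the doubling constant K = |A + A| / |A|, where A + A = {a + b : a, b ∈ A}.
K = |A + A| / |A| = 31/8

Enumerate A + A = {a + b : a, b ∈ A}. With |A| = 8, there are |A|^2 = 64 ordered sum pairs; collecting distinct values, A + A = {-34, -27, -25, -20, -18, -17, -16, -10, -8, -3, 0, 4, 6, 8, 11, 13, 14, 15, 17, 21, 23, 25, 28, 35, 37, 39, 42, 44, 46, 48, 50}, so |A + A| = 31. Thus K = 31/8. For comparison, the minimum possible |A + A| over all 8-element sets is 2·8 − 1 = 15 (so min K = 15/8), attained only by arithmetic progressions.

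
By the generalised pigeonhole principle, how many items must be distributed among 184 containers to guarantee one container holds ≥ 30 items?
n = (30 − 1)·184 + 1 = 5337

By the generalised pigeonhole principle, to guarantee some box contains ≥ r objects we need more than (r − 1) · k objects total. Threshold: n = (r − 1) · k + 1. With r = 30 and k = 184: n = 29 · 184 + 1 = 5336 + 1 = 5337. For n = 5336 = 29 · 184, we can put exactly 29 objects in every box, avoiding 30 in any single one — so 5337 is tight.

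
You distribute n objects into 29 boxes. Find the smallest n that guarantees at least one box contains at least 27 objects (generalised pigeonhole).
n = (27 − 1)·29 + 1 = 755

By the generalised pigeonhole principle, to guarantee some box contains ≥ r objects we need more than (r − 1) · k objects total. Threshold: n = (r − 1) · k + 1. With r = 27 and k = 29: n = 26 · 29 + 1 = 754 + 1 = 755. For n = 754 = 26 · 29, we can put exactly 26 objects in every box, avoiding 27 in any single one — so 755 is tight.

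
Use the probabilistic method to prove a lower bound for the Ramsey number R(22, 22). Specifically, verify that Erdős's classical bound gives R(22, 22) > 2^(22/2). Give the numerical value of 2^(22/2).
2^(22/2) = 2048; so R(22, 22) > 2048

Colour each edge of K_n uniformly at random with red/blue. The expected number of monochromatic K_22 is C(n, 22) · 2 · 2^(−C(22,2)). If C(n, 22) · 2^(1 − C(22,2)) < 1, then with positive probability no monochromatic K_22 exists, so R(22, 22) > n. The standard estimate C(n, 22) ≤ n^22/22! shows this inequality holds whenever n ≤ 2^(22/2) (since 22! · 2^(C(22,2) − 1) > 2^(22^2/2) ≥ n^22). Hence R(22, 22) > 2^(22/2) = 2048.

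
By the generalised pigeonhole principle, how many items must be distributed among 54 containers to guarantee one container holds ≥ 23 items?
n = (23 − 1)·54 + 1 = 1189

By the generalised pigeonhole principle, to guarantee some box contains ≥ r objects we need more than (r − 1) · k objects total. Threshold: n = (r − 1) · k + 1. With r = 23 and k = 54: n = 22 · 54 + 1 = 1188 + 1 = 1189. For n = 1188 = 22 · 54, we can put exactly 22 objects in every box, avoiding 23 in any single one — so 1189 is tight.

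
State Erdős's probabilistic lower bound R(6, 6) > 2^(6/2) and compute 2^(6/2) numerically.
2^(6/2) = 8; so R(6, 6) > 8

Colour each edge of K_n uniformly at random with red/blue. The expected number of monochromatic K_6 is C(n, 6) · 2 · 2^(−C(6,2)). If C(n, 6) · 2^(1 − C(6,2)) < 1, then with positive probability no monochromatic K_6 exists, so R(6, 6) > n. The standard estimate C(n, 6) ≤ n^6/6! shows this inequality holds whenever n ≤ 2^(6/2) (since 6! · 2^(C(6,2) − 1) > 2^(6^2/2) ≥ n^6). Hence R(6, 6) > 2^(6/2) = 8.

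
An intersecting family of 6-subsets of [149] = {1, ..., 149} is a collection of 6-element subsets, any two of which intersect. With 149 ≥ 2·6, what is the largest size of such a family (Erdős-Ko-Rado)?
max |F| = C(148, 5) = 552689424

The Erdős-Ko-Rado theorem states: for n ≥ 2k, an intersecting family of k-subsets of an n-element set has size at most C(n − 1, k − 1), with equality for 'star' families {A ⊆ [n] : |A| = k, i ∈ A} (fix an element i). For n = 149, k = 6: C(148, 5) = 552689424.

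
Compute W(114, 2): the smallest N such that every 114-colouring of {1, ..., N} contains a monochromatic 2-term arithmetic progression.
W(114, 2) = 114 + 1 = 115

A 2-term AP is any pair of integers, so a monochromatic 2-AP exists iff some colour is used at least twice. With 114 colours, the colouring i ↦ i on {1, ..., 114} uses each colour once, avoiding any monochromatic pair, so W(114, 2) > 114. For {1, ..., 115}, pigeonhole forces two integers of the same colour, which form a monochromatic 2-AP. Hence W(114, 2) = 115.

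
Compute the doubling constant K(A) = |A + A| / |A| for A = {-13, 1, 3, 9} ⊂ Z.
K = |A + A| / |A| = 10/4 = 5/2

Enumerate A + A = {a + b : a, b ∈ A}. With |A| = 4, there are |A|^2 = 16 ordered sum pairs; collecting distinct values, A + A = {-26, -12, -10, -4, 2, 4, 6, 10, 12, 18}, so |A + A| = 10. Thus K = 10/4 = 5/2. For comparison, the minimum possible |A + A| over all 4-element sets is 2·4 − 1 = 7 (so min K = 7/4), attained only by arithmetic progressions.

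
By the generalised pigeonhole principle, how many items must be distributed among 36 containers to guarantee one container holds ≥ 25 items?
n = (25 − 1)·36 + 1 = 865

By the generalised pigeonhole principle, to guarantee some box contains ≥ r objects we need more than (r − 1) · k objects total. Threshold: n = (r − 1) · k + 1. With r = 25 and k = 36: n = 24 · 36 + 1 = 864 + 1 = 865. For n = 864 = 24 · 36, we can put exactly 24 objects in every box, avoiding 25 in any single one — so 865 is tight.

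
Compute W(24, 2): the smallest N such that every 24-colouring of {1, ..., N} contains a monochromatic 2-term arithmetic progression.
W(24, 2) = 24 + 1 = 25

A 2-term AP is any pair of integers, so a monochromatic 2-AP exists iff some colour is used at least twice. With 24 colours, the colouring i ↦ i on {1, ..., 24} uses each colour once, avoiding any monochromatic pair, so W(24, 2) > 24. For {1, ..., 25}, pigeonhole forces two integers of the same colour, which form a monochromatic 2-AP. Hence W(24, 2) = 25.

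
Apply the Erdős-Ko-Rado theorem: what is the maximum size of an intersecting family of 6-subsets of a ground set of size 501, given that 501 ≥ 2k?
max |F| = C(500, 5) = 255244687600

Erdős-Ko-Rado (1961): when n ≥ 2k, max |F| = C(n−1, k−1). The bound is attained by the star {A : i ∈ A} for any fixed i ∈ [n]. Here C(501−1, 6−1) = C(500, 5) = 255244687600.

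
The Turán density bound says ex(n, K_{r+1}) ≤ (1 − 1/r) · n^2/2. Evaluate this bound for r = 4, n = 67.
Turán density bound = (3/4) · 67^2/2 = 13467/8 ≈ 1683.375

Turán's theorem: ex(n, K_{r+1}) is achieved by the complete r-partite Turán graph T(n, r) with parts as balanced as possible, and is at most (1 − 1/r) · n^2/2. For r = 4, n = 67: the density bound is (3/4) · 4489/2 = 13467/8 ≈ 1683.375. The integer-valued extremum is e(T(67, 4)) = 1683, which is strictly less than the density bound 13467/8 since 4 ∤ 67 (the parts of T(67, 4) cannot all be equal).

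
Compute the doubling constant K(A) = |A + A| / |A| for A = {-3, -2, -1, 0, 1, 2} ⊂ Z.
K = |A + A| / |A| = 11/6

Enumerate A + A = {a + b : a, b ∈ A}. With |A| = 6, there are |A|^2 = 36 ordered sum pairs; collecting distinct values, A + A = {-6, -5, -4, -3, -2, -1, 0, 1, 2, 3, 4}, so |A + A| = 11. Thus K = 11/6. Here |A + A| = 2|A| − 1 = 11, the minimum possible — so K = 11/6 is minimal, which holds iff A is an arithmetic progression.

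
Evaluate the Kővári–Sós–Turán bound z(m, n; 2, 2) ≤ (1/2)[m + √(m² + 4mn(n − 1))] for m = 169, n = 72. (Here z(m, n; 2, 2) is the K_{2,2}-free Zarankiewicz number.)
z(169, 72; 2, 2) ≤ (1/2)[169 + √(169² + 4·169·72·71)] = (1/2)[169 + √3484273] = 1017.8104

Kővári–Sós–Turán: let r_1, ..., r_169 be the row sums and z = Σ r_i the total number of 1s. Each pair of columns can share at most one row with both entries 1 (else a 2×2 all-ones block appears), so Σ_i C(r_i, 2) ≤ C(72, 2) = 2556. By convexity Σ_i C(r_i, 2) ≥ 169·C(z/169, 2) = z(z − 169)/(2·169), giving z² − 169z − 169·72·71 ≤ 0 and hence z ≤ (1/2)[169 + √(28561 + 4·863928)] = (1/2)[169 + √3484273] ≈ (1/2)(169 + 1866.6207) = 1017.8104.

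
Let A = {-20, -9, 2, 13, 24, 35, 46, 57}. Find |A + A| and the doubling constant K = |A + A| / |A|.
K = |A + A| / |A| = 15/8

Enumerate A + A = {a + b : a, b ∈ A}. With |A| = 8, there are |A|^2 = 64 ordered sum pairs; collecting distinct values, A + A = {-40, -29, -18, -7, 4, 15, 26, 37, 48, 59, 70, 81, 92, 103, 114}, so |A + A| = 15. Thus K = 15/8. Here |A + A| = 2|A| − 1 = 15, the minimum possible — so K = 15/8 is minimal, which holds iff A is an arithmetic progression.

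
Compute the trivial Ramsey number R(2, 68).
R(2, 68) = 68

R(2, k) = k for all k ≥ 2: in a 2-colouring of K_k, either some edge is red (a red K_2) or all edges are blue (a blue K_k). And K_{67} coloured all-blue has no blue K_68, so R(2, 68) > 67. Hence R(2, 68) = 68.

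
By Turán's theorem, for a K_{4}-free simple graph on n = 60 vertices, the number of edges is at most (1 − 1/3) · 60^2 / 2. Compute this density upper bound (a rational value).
Turán density bound = (2/3) · 60^2/2 = 1200

Turán's theorem: ex(n, K_{r+1}) is achieved by the complete r-partite Turán graph T(n, r) with parts as balanced as possible, and is at most (1 − 1/r) · n^2/2. For r = 3, n = 60: the density bound is (2/3) · 3600/2 = 1200. Since 3 ∣ 60, the Turán graph T(60, 3) has parts of equal size 20, and its edge count e(T(60, 3)) = 1200 attains the density bound exactly.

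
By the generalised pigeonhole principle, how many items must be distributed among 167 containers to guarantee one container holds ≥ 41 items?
n = (41 − 1)·167 + 1 = 6681

By the generalised pigeonhole principle, to guarantee some box contains ≥ r objects we need more than (r − 1) · k objects total. Threshold: n = (r − 1) · k + 1. With r = 41 and k = 167: n = 40 · 167 + 1 = 6680 + 1 = 6681. For n = 6680 = 40 · 167, we can put exactly 40 objects in every box, avoiding 41 in any single one — so 6681 is tight.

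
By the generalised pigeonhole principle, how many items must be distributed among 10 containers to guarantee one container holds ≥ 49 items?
n = (49 − 1)·10 + 1 = 481

By the generalised pigeonhole principle, to guarantee some box contains ≥ r objects we need more than (r − 1) · k objects total. Threshold: n = (r − 1) · k + 1. With r = 49 and k = 10: n = 48 · 10 + 1 = 480 + 1 = 481. For n = 480 = 48 · 10, we can put exactly 48 objects in every box, avoiding 49 in any single one — so 481 is tight.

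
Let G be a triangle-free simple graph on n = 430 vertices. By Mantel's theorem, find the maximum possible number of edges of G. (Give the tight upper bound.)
ex(430, K_3) = ⌊430^2/4⌋ = 46225

Mantel (1907): a triangle-free graph on n vertices has at most ⌊n^2/4⌋ edges, with equality for the complete bipartite graph K_{⌊n/2⌋, ⌈n/2⌉}. For n = 430: ⌊430^2/4⌋ = ⌊184900/4⌋ = 46225. The extremal graph is K_{215, 215}, which has 215·215 = 46225 edges.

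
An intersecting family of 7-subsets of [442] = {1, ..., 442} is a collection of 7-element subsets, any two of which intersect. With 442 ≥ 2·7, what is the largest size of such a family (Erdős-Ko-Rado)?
max |F| = C(441, 6) = 9873368049468

Erdős-Ko-Rado (1961): when n ≥ 2k, max |F| = C(n−1, k−1). The bound is attained by the star {A : i ∈ A} for any fixed i ∈ [n]. Here C(442−1, 7−1) = C(441, 6) = 9873368049468.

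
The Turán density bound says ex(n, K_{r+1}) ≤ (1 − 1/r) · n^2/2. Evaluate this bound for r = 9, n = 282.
Turán density bound = (8/9) · 282^2/2 = 35344

Turán's theorem: ex(n, K_{r+1}) is achieved by the complete r-partite Turán graph T(n, r) with parts as balanced as possible, and is at most (1 − 1/r) · n^2/2. For r = 9, n = 282: the density bound is (8/9) · 79524/2 = 35344. The integer-valued extremum is e(T(282, 9)) = 35343, which is strictly less than the density bound 35344 since 9 ∤ 282 (the parts of T(282, 9) cannot all be equal).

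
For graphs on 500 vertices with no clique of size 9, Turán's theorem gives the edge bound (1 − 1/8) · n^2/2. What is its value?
Turán density bound = (7/8) · 500^2/2 = 109375

Turán's theorem: ex(n, K_{r+1}) is achieved by the complete r-partite Turán graph T(n, r) with parts as balanced as possible, and is at most (1 − 1/r) · n^2/2. For r = 8, n = 500: the density bound is (7/8) · 250000/2 = 109375. The integer-valued extremum is e(T(500, 8)) = 109374, which is strictly less than the density bound 109375 since 8 ∤ 500 (the parts of T(500, 8) cannot all be equal).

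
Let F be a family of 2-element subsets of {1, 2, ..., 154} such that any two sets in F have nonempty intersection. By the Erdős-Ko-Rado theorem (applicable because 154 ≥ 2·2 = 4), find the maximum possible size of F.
max |F| = C(153, 1) = 153

The Erdős-Ko-Rado theorem states: for n ≥ 2k, an intersecting family of k-subsets of an n-element set has size at most C(n − 1, k − 1), with equality for 'star' families {A ⊆ [n] : |A| = k, i ∈ A} (fix an element i). For n = 154, k = 2: C(153, 1) = 153.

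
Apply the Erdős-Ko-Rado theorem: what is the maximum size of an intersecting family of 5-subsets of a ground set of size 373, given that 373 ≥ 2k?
max |F| = C(372, 4) = 785115765

The Erdős-Ko-Rado theorem states: for n ≥ 2k, an intersecting family of k-subsets of an n-element set has size at most C(n − 1, k − 1), with equality for 'star' families {A ⊆ [n] : |A| = k, i ∈ A} (fix an element i). For n = 373, k = 5: C(372, 4) = 785115765.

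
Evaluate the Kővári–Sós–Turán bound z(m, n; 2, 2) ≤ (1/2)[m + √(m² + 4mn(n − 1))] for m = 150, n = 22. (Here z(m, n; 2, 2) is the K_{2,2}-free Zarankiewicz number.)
z(150, 22; 2, 2) ≤ (1/2)[150 + √(150² + 4·150·22·21)] = (1/2)[150 + √299700] = 348.7243

Kővári–Sós–Turán: let r_1, ..., r_150 be the row sums and z = Σ r_i the total number of 1s. Each pair of columns can share at most one row with both entries 1 (else a 2×2 all-ones block appears), so Σ_i C(r_i, 2) ≤ C(22, 2) = 231. By convexity Σ_i C(r_i, 2) ≥ 150·C(z/150, 2) = z(z − 150)/(2·150), giving z² − 150z − 150·22·21 ≤ 0 and hence z ≤ (1/2)[150 + √(22500 + 4·69300)] = (1/2)[150 + √299700] ≈ (1/2)(150 + 547.4486) = 348.7243.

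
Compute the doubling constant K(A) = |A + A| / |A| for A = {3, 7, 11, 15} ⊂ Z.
K = |A + A| / |A| = 7/4

Enumerate A + A = {a + b : a, b ∈ A}. With |A| = 4, there are |A|^2 = 16 ordered sum pairs; collecting distinct values, A + A = {6, 10, 14, 18, 22, 26, 30}, so |A + A| = 7. Thus K = 7/4. Here |A + A| = 2|A| − 1 = 7, the minimum possible — so K = 7/4 is minimal, which holds iff A is an arithmetic progression.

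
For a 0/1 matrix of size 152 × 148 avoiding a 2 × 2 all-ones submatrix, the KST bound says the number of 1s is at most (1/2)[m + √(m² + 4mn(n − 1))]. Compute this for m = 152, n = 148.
z(152, 148; 2, 2) ≤ (1/2)[152 + √(152² + 4·152·148·147)] = (1/2)[152 + √13250752] = 1896.0791

Kővári–Sós–Turán: let r_1, ..., r_152 be the row sums and z = Σ r_i the total number of 1s. Each pair of columns can share at most one row with both entries 1 (else a 2×2 all-ones block appears), so Σ_i C(r_i, 2) ≤ C(148, 2) = 10878. By convexity Σ_i C(r_i, 2) ≥ 152·C(z/152, 2) = z(z − 152)/(2·152), giving z² − 152z − 152·148·147 ≤ 0 and hence z ≤ (1/2)[152 + √(23104 + 4·3306912)] = (1/2)[152 + √13250752] ≈ (1/2)(152 + 3640.1582) = 1896.0791.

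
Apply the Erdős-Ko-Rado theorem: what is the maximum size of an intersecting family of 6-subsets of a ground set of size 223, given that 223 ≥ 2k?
max |F| = C(222, 5) = 4294249674

The Erdős-Ko-Rado theorem states: for n ≥ 2k, an intersecting family of k-subsets of an n-element set has size at most C(n − 1, k − 1), with equality for 'star' families {A ⊆ [n] : |A| = k, i ∈ A} (fix an element i). For n = 223, k = 6: C(222, 5) = 4294249674.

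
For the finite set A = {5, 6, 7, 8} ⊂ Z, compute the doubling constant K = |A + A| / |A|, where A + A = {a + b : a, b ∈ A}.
K = |A + A| / |A| = 7/4

Enumerate A + A = {a + b : a, b ∈ A}. With |A| = 4, there are |A|^2 = 16 ordered sum pairs; collecting distinct values, A + A = {10, 11, 12, 13, 14, 15, 16}, so |A + A| = 7. Thus K = 7/4. Here |A + A| = 2|A| − 1 = 7, the minimum possible — so K = 7/4 is minimal, which holds iff A is an arithmetic progression.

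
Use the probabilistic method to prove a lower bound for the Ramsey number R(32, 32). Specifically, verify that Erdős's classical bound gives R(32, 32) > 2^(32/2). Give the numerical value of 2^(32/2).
2^(32/2) = 65536; so R(32, 32) > 65536

Colour each edge of K_n uniformly at random with red/blue. The expected number of monochromatic K_32 is C(n, 32) · 2 · 2^(−C(32,2)). If C(n, 32) · 2^(1 − C(32,2)) < 1, then with positive probability no monochromatic K_32 exists, so R(32, 32) > n. The standard estimate C(n, 32) ≤ n^32/32! shows this inequality holds whenever n ≤ 2^(32/2) (since 32! · 2^(C(32,2) − 1) > 2^(32^2/2) ≥ n^32). Hence R(32, 32) > 2^(32/2) = 65536.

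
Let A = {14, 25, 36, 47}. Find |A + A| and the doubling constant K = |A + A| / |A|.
K = |A + A| / |A| = 7/4

Enumerate A + A = {a + b : a, b ∈ A}. With |A| = 4, there are |A|^2 = 16 ordered sum pairs; collecting distinct values, A + A = {28, 39, 50, 61, 72, 83, 94}, so |A + A| = 7. Thus K = 7/4. Here |A + A| = 2|A| − 1 = 7, the minimum possible — so K = 7/4 is minimal, which holds iff A is an arithmetic progression.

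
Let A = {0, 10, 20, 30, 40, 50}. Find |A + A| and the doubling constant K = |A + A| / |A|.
K = |A + A| / |A| = 11/6

Enumerate A + A = {a + b : a, b ∈ A}. With |A| = 6, there are |A|^2 = 36 ordered sum pairs; collecting distinct values, A + A = {0, 10, 20, 30, 40, 50, 60, 70, 80, 90, 100}, so |A + A| = 11. Thus K = 11/6. Here |A + A| = 2|A| − 1 = 11, the minimum possible — so K = 11/6 is minimal, which holds iff A is an arithmetic progression.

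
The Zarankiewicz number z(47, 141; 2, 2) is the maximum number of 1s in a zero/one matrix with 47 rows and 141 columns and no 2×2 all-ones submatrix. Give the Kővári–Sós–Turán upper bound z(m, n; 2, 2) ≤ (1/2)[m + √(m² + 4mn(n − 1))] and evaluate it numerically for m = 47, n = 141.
z(47, 141; 2, 2) ≤ (1/2)[47 + √(47² + 4·47·141·140)] = (1/2)[47 + √3713329] = 987

Kővári–Sós–Turán: let r_1, ..., r_47 be the row sums and z = Σ r_i the total number of 1s. Each pair of columns can share at most one row with both entries 1 (else a 2×2 all-ones block appears), so Σ_i C(r_i, 2) ≤ C(141, 2) = 9870. By convexity Σ_i C(r_i, 2) ≥ 47·C(z/47, 2) = z(z − 47)/(2·47), giving z² − 47z − 47·141·140 ≤ 0 and hence z ≤ (1/2)[47 + √(2209 + 4·927780)] = (1/2)[47 + √3713329] ≈ (1/2)(47 + 1927) = 987.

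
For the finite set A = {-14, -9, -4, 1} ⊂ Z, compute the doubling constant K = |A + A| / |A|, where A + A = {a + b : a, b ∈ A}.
K = |A + A| / |A| = 7/4

Enumerate A + A = {a + b : a, b ∈ A}. With |A| = 4, there are |A|^2 = 16 ordered sum pairs; collecting distinct values, A + A = {-28, -23, -18, -13, -8, -3, 2}, so |A + A| = 7. Thus K = 7/4. Here |A + A| = 2|A| − 1 = 7, the minimum possible — so K = 7/4 is minimal, which holds iff A is an arithmetic progression.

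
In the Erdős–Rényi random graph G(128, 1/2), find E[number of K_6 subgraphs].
E[# K_6] = C(128, 6) · (1/2)^C(6, 2) = 5423611200 / 2^15 = 84743925/512 ≈ 165515.478516

For each 6-subset S of vertices (there are C(128, 6) = 5423611200 such S), let X_S = 1 if S induces a K_6 (all C(6, 2) = 15 edges present). Then P(X_S = 1) = (1/2)^15 = 1/32768. By linearity of expectation, E[# K_6] = C(128, 6) · (1/2)^15 = 5423611200 / 32768 = 84743925/512 ≈ 165515.478516.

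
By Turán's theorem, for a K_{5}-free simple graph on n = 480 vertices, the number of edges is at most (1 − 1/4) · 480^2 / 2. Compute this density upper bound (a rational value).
Turán density bound = (3/4) · 480^2/2 = 86400

Turán's theorem: ex(n, K_{r+1}) is achieved by the complete r-partite Turán graph T(n, r) with parts as balanced as possible, and is at most (1 − 1/r) · n^2/2. For r = 4, n = 480: the density bound is (3/4) · 230400/2 = 86400. Since 4 ∣ 480, the Turán graph T(480, 4) has parts of equal size 120, and its edge count e(T(480, 4)) = 86400 attains the density bound exactly.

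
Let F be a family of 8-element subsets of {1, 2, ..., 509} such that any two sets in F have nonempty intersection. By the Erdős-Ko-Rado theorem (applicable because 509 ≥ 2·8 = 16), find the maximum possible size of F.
max |F| = C(508, 7) = 1661824926140808

Erdős-Ko-Rado (1961): when n ≥ 2k, max |F| = C(n−1, k−1). The bound is attained by the star {A : i ∈ A} for any fixed i ∈ [n]. Here C(509−1, 8−1) = C(508, 7) = 1661824926140808.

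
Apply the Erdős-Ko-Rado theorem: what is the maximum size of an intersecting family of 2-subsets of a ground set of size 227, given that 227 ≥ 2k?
max |F| = C(226, 1) = 226

Erdős-Ko-Rado (1961): when n ≥ 2k, max |F| = C(n−1, k−1). The bound is attained by the star {A : i ∈ A} for any fixed i ∈ [n]. Here C(227−1, 2−1) = C(226, 1) = 226.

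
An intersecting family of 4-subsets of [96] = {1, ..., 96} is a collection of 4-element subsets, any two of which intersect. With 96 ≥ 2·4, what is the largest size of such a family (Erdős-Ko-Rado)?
max |F| = C(95, 3) = 138415

Erdős-Ko-Rado (1961): when n ≥ 2k, max |F| = C(n−1, k−1). The bound is attained by the star {A : i ∈ A} for any fixed i ∈ [n]. Here C(96−1, 4−1) = C(95, 3) = 138415.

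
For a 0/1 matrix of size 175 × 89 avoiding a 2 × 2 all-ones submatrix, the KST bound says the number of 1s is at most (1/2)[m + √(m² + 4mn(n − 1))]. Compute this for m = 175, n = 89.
z(175, 89; 2, 2) ≤ (1/2)[175 + √(175² + 4·175·89·88)] = (1/2)[175 + √5513025] = 1261.4916

Kővári–Sós–Turán: let r_1, ..., r_175 be the row sums and z = Σ r_i the total number of 1s. Each pair of columns can share at most one row with both entries 1 (else a 2×2 all-ones block appears), so Σ_i C(r_i, 2) ≤ C(89, 2) = 3916. By convexity Σ_i C(r_i, 2) ≥ 175·C(z/175, 2) = z(z − 175)/(2·175), giving z² − 175z − 175·89·88 ≤ 0 and hence z ≤ (1/2)[175 + √(30625 + 4·1370600)] = (1/2)[175 + √5513025] ≈ (1/2)(175 + 2347.9832) = 1261.4916.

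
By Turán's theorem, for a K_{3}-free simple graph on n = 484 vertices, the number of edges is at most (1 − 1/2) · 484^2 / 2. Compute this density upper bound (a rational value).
Turán density bound = (1/2) · 484^2/2 = 58564

Turán's theorem: ex(n, K_{r+1}) is achieved by the complete r-partite Turán graph T(n, r) with parts as balanced as possible, and is at most (1 − 1/r) · n^2/2. For r = 2, n = 484: the density bound is (1/2) · 234256/2 = 58564. Since 2 ∣ 484, the Turán graph T(484, 2) has parts of equal size 242, and its edge count e(T(484, 2)) = 58564 attains the density bound exactly.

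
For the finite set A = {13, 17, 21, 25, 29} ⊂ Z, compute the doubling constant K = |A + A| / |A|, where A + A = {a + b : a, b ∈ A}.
K = |A + A| / |A| = 9/5

Enumerate A + A = {a + b : a, b ∈ A}. With |A| = 5, there are |A|^2 = 25 ordered sum pairs; collecting distinct values, A + A = {26, 30, 34, 38, 42, 46, 50, 54, 58}, so |A + A| = 9. Thus K = 9/5. Here |A + A| = 2|A| − 1 = 9, the minimum possible — so K = 9/5 is minimal, which holds iff A is an arithmetic progression.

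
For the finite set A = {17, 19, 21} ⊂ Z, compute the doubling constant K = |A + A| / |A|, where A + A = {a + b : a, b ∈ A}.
K = |A + A| / |A| = 5/3

Enumerate A + A = {a + b : a, b ∈ A}. With |A| = 3, there are |A|^2 = 9 ordered sum pairs; collecting distinct values, A + A = {34, 36, 38, 40, 42}, so |A + A| = 5. Thus K = 5/3. Here |A + A| = 2|A| − 1 = 5, the minimum possible — so K = 5/3 is minimal, which holds iff A is an arithmetic progression.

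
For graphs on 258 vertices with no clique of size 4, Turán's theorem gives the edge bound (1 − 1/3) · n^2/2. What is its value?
Turán density bound = (2/3) · 258^2/2 = 22188

Turán's theorem: ex(n, K_{r+1}) is achieved by the complete r-partite Turán graph T(n, r) with parts as balanced as possible, and is at most (1 − 1/r) · n^2/2. For r = 3, n = 258: the density bound is (2/3) · 66564/2 = 22188. Since 3 ∣ 258, the Turán graph T(258, 3) has parts of equal size 86, and its edge count e(T(258, 3)) = 22188 attains the density bound exactly.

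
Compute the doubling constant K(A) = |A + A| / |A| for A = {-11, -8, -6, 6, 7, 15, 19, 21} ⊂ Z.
K = |A + A| / |A| = 34/8 = 17/4

Enumerate A + A = {a + b : a, b ∈ A}. With |A| = 8, there are |A|^2 = 64 ordered sum pairs; collecting distinct values, A + A = {-22, -19, -17, -16, -14, -12, -5, -4, -2, -1, 0, 1, 4, 7, 8, 9, 10, 11, 12, 13, 14, 15, 21, 22, 25, 26, 27, 28, 30, 34, 36, 38, 40, 42}, so |A + A| = 34. Thus K = 34/8 = 17/4. For comparison, the minimum possible |A + A| over all 8-element sets is 2·8 − 1 = 15 (so min K = 15/8), attained only by arithmetic progressions.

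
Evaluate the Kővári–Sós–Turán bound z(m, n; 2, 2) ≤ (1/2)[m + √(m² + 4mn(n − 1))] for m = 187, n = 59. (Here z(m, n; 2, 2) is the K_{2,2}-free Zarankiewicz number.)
z(187, 59; 2, 2) ≤ (1/2)[187 + √(187² + 4·187·59·58)] = (1/2)[187 + √2594625] = 898.892

Kővári–Sós–Turán: let r_1, ..., r_187 be the row sums and z = Σ r_i the total number of 1s. Each pair of columns can share at most one row with both entries 1 (else a 2×2 all-ones block appears), so Σ_i C(r_i, 2) ≤ C(59, 2) = 1711. By convexity Σ_i C(r_i, 2) ≥ 187·C(z/187, 2) = z(z − 187)/(2·187), giving z² − 187z − 187·59·58 ≤ 0 and hence z ≤ (1/2)[187 + √(34969 + 4·639914)] = (1/2)[187 + √2594625] ≈ (1/2)(187 + 1610.784) = 898.892.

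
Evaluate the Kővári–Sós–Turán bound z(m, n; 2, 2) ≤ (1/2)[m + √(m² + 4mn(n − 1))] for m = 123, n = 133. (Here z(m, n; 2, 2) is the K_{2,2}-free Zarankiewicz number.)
z(123, 133; 2, 2) ≤ (1/2)[123 + √(123² + 4·123·133·132)] = (1/2)[123 + √8652681] = 1532.272

Kővári–Sós–Turán: let r_1, ..., r_123 be the row sums and z = Σ r_i the total number of 1s. Each pair of columns can share at most one row with both entries 1 (else a 2×2 all-ones block appears), so Σ_i C(r_i, 2) ≤ C(133, 2) = 8778. By convexity Σ_i C(r_i, 2) ≥ 123·C(z/123, 2) = z(z − 123)/(2·123), giving z² − 123z − 123·133·132 ≤ 0 and hence z ≤ (1/2)[123 + √(15129 + 4·2159388)] = (1/2)[123 + √8652681] ≈ (1/2)(123 + 2941.544) = 1532.272.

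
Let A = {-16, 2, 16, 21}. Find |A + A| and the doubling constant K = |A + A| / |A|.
K = |A + A| / |A| = 10/4 = 5/2

Enumerate A + A = {a + b : a, b ∈ A}. With |A| = 4, there are |A|^2 = 16 ordered sum pairs; collecting distinct values, A + A = {-32, -14, 0, 4, 5, 18, 23, 32, 37, 42}, so |A + A| = 10. Thus K = 10/4 = 5/2. For comparison, the minimum possible |A + A| over all 4-element sets is 2·4 − 1 = 7 (so min K = 7/4), attained only by arithmetic progressions.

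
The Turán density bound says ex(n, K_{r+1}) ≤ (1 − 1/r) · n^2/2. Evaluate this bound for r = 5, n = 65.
Turán density bound = (4/5) · 65^2/2 = 1690

Turán's theorem: ex(n, K_{r+1}) is achieved by the complete r-partite Turán graph T(n, r) with parts as balanced as possible, and is at most (1 − 1/r) · n^2/2. For r = 5, n = 65: the density bound is (4/5) · 4225/2 = 1690. Since 5 ∣ 65, the Turán graph T(65, 5) has parts of equal size 13, and its edge count e(T(65, 5)) = 1690 attains the density bound exactly.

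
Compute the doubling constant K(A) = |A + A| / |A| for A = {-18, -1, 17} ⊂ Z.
K = |A + A| / |A| = 6/3 = 2

Enumerate A + A = {a + b : a, b ∈ A}. With |A| = 3, there are |A|^2 = 9 ordered sum pairs; collecting distinct values, A + A = {-36, -19, -2, -1, 16, 34}, so |A + A| = 6. Thus K = 6/3 = 2. For comparison, the minimum possible |A + A| over all 3-element sets is 2·3 − 1 = 5 (so min K = 5/3), attained only by arithmetic progressions.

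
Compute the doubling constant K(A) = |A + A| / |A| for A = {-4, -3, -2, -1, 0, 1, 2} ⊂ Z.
K = |A + A| / |A| = 13/7

Enumerate A + A = {a + b : a, b ∈ A}. With |A| = 7, there are |A|^2 = 49 ordered sum pairs; collecting distinct values, A + A = {-8, -7, -6, -5, -4, -3, -2, -1, 0, 1, 2, 3, 4}, so |A + A| = 13. Thus K = 13/7. Here |A + A| = 2|A| − 1 = 13, the minimum possible — so K = 13/7 is minimal, which holds iff A is an arithmetic progression.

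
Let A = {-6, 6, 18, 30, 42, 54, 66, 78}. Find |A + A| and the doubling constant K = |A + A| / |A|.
K = |A + A| / |A| = 15/8

Enumerate A + A = {a + b : a, b ∈ A}. With |A| = 8, there are |A|^2 = 64 ordered sum pairs; collecting distinct values, A + A = {-12, 0, 12, 24, 36, 48, 60, 72, 84, 96, 108, 120, 132, 144, 156}, so |A + A| = 15. Thus K = 15/8. Here |A + A| = 2|A| − 1 = 15, the minimum possible — so K = 15/8 is minimal, which holds iff A is an arithmetic progression.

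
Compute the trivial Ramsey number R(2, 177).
R(2, 177) = 177

R(2, k) = k for all k ≥ 2: in a 2-colouring of K_k, either some edge is red (a red K_2) or all edges are blue (a blue K_k). And K_{176} coloured all-blue has no blue K_177, so R(2, 177) > 176. Hence R(2, 177) = 177.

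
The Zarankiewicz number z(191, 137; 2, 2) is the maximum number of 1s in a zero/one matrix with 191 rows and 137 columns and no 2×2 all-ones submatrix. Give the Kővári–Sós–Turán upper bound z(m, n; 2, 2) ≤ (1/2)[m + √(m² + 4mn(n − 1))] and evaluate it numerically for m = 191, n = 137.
z(191, 137; 2, 2) ≤ (1/2)[191 + √(191² + 4·191·137·136)] = (1/2)[191 + √14271329] = 1984.3706

Kővári–Sós–Turán: let r_1, ..., r_191 be the row sums and z = Σ r_i the total number of 1s. Each pair of columns can share at most one row with both entries 1 (else a 2×2 all-ones block appears), so Σ_i C(r_i, 2) ≤ C(137, 2) = 9316. By convexity Σ_i C(r_i, 2) ≥ 191·C(z/191, 2) = z(z − 191)/(2·191), giving z² − 191z − 191·137·136 ≤ 0 and hence z ≤ (1/2)[191 + √(36481 + 4·3558712)] = (1/2)[191 + √14271329] ≈ (1/2)(191 + 3777.7413) = 1984.3706.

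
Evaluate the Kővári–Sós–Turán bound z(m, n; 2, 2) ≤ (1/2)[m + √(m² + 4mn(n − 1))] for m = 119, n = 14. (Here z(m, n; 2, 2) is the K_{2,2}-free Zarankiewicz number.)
z(119, 14; 2, 2) ≤ (1/2)[119 + √(119² + 4·119·14·13)] = (1/2)[119 + √100793] = 218.2396

Kővári–Sós–Turán: let r_1, ..., r_119 be the row sums and z = Σ r_i the total number of 1s. Each pair of columns can share at most one row with both entries 1 (else a 2×2 all-ones block appears), so Σ_i C(r_i, 2) ≤ C(14, 2) = 91. By convexity Σ_i C(r_i, 2) ≥ 119·C(z/119, 2) = z(z − 119)/(2·119), giving z² − 119z − 119·14·13 ≤ 0 and hence z ≤ (1/2)[119 + √(14161 + 4·21658)] = (1/2)[119 + √100793] ≈ (1/2)(119 + 317.4791) = 218.2396.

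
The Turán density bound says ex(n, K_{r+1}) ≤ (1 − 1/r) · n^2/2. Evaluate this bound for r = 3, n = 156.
Turán density bound = (2/3) · 156^2/2 = 8112

Turán's theorem: ex(n, K_{r+1}) is achieved by the complete r-partite Turán graph T(n, r) with parts as balanced as possible, and is at most (1 − 1/r) · n^2/2. For r = 3, n = 156: the density bound is (2/3) · 24336/2 = 8112. Since 3 ∣ 156, the Turán graph T(156, 3) has parts of equal size 52, and its edge count e(T(156, 3)) = 8112 attains the density bound exactly.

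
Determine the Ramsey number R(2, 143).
R(2, 143) = 143

R(2, k) = k for all k ≥ 2: in a 2-colouring of K_k, either some edge is red (a red K_2) or all edges are blue (a blue K_k). And K_{142} coloured all-blue has no blue K_143, so R(2, 143) > 142. Hence R(2, 143) = 143.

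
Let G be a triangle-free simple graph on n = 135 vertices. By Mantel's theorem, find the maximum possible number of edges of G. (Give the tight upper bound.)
ex(135, K_3) = ⌊135^2/4⌋ = 4556

Mantel (1907): a triangle-free graph on n vertices has at most ⌊n^2/4⌋ edges, with equality for the complete bipartite graph K_{⌊n/2⌋, ⌈n/2⌉}. For n = 135: ⌊135^2/4⌋ = ⌊18225/4⌋ = 4556. The extremal graph is K_{67, 68}, which has 67·68 = 4556 edges.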